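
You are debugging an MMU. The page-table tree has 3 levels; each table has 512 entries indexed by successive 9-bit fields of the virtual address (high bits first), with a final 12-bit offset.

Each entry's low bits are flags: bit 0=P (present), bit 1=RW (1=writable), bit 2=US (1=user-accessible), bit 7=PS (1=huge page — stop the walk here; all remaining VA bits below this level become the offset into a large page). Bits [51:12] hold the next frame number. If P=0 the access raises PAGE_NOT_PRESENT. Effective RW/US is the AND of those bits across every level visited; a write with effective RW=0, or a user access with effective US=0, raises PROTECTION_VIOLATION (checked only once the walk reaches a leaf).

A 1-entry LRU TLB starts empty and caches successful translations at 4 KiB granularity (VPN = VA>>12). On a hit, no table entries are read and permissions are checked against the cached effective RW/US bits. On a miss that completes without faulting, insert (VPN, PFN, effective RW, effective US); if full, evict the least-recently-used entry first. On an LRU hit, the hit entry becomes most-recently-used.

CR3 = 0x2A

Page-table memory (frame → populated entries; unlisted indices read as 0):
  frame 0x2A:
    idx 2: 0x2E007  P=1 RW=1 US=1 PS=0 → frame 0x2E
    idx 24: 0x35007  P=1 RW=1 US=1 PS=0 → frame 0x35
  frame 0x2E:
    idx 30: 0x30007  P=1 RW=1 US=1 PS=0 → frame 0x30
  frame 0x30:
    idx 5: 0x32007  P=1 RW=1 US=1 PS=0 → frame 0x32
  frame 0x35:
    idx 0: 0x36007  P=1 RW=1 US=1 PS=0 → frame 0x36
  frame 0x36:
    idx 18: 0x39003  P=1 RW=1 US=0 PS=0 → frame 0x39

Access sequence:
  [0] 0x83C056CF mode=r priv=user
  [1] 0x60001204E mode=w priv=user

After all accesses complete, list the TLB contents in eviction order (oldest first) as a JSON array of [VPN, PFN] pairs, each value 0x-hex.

Trace:
#0 VA=0x83C056CF (r,user):
  L0: frame=0x2A idx=2 entry=0x2E007 [P=1 RW=1 US=1 PS=0]
  L1: frame=0x2E idx=30 entry=0x30007 [P=1 RW=1 US=1 PS=0]
  L2: frame=0x30 idx=5 entry=0x32007 [P=1 RW=1 US=1 PS=0]
  ⇒ phys 0x326CF  [3 reads]
#1 VA=0x60001204E (w,user):
  L0: frame=0x2A idx=24 entry=0x35007 [P=1 RW=1 US=1 PS=0]
  L1: frame=0x35 idx=0 entry=0x36007 [P=1 RW=1 US=1 PS=0]
  L2: frame=0x36 idx=18 entry=0x39003 [P=1 RW=1 US=0 PS=0]
  → PROTECTION_VIOLATION  (3 entries read)

TLB: [["0x83C05", "0x32"]]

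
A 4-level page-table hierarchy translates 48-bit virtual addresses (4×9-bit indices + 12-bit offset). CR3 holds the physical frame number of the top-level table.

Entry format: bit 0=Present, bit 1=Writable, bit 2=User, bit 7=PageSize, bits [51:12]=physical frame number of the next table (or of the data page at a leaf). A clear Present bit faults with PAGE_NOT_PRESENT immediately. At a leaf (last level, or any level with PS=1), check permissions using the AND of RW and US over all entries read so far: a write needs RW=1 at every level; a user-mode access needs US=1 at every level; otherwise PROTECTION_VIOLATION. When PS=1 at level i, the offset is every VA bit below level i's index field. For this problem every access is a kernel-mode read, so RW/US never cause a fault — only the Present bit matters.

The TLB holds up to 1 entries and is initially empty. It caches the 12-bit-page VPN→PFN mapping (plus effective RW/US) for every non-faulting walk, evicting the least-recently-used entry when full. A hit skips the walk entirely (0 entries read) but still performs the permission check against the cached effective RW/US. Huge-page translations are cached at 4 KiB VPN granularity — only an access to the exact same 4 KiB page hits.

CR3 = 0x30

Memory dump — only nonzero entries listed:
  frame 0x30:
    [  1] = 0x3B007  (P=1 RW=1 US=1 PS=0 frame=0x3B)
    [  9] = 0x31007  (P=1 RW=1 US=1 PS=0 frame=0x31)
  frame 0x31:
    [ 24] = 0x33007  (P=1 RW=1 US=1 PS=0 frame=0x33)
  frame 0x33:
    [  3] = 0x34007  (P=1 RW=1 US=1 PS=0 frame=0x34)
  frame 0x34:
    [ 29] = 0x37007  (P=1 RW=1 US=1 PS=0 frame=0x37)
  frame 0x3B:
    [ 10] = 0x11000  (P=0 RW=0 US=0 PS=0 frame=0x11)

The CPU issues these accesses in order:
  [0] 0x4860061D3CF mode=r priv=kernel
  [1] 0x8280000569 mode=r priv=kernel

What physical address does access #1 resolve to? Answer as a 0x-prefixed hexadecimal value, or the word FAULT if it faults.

Walk each access:
#0 VA=0x4860061D3CF (r,kernel):
  L0 @0x30[9] → 0x31007  P=1,RW=1,US=1,PS=0
  L1 @0x31[24] → 0x33007  P=1,RW=1,US=1,PS=0
  L2 @0x33[3] → 0x34007  P=1,RW=1,US=1,PS=0
  L3 @0x34[29] → 0x37007  P=1,RW=1,US=1,PS=0
  ⇒ phys 0x373CF  [4 reads]
#1 VA=0x8280000569 (r,kernel):
  L0 @0x30[1] → 0x3B007  P=1,RW=1,US=1,PS=0
  L1 @0x3B[10] → 0x11000  P=0,RW=0,US=0,PS=0
  ✗ PAGE_NOT_PRESENT  [2 reads]

Access #1 PA: FAULT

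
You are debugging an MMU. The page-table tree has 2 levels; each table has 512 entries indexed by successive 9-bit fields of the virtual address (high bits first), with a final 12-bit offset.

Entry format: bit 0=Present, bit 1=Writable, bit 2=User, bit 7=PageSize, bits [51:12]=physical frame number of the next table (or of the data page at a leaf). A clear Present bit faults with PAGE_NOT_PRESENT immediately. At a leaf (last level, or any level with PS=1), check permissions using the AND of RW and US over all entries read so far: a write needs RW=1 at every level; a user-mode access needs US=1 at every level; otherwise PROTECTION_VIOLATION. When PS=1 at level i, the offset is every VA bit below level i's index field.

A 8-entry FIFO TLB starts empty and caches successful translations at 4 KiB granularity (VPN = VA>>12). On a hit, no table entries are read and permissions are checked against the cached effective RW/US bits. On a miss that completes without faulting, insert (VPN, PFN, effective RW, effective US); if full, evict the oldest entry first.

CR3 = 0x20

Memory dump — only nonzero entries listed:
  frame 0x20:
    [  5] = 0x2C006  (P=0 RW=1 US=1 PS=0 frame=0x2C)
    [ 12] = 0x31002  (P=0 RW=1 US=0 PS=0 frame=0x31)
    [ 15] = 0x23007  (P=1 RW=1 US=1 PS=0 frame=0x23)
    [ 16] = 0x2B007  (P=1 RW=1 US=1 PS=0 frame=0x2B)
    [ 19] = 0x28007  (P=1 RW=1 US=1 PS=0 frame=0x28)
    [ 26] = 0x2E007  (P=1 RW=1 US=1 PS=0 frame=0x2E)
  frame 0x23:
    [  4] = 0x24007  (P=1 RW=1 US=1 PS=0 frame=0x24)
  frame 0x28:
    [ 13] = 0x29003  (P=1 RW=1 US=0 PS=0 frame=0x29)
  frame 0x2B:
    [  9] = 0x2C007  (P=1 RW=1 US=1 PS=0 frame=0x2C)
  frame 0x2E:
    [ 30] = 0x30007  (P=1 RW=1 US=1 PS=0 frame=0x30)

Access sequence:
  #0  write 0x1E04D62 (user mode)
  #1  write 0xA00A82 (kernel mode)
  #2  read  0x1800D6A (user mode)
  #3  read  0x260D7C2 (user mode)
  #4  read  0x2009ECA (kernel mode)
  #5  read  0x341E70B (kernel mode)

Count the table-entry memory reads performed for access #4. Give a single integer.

Per-access translation:
#0 VA=0x1E04D62 (w,user):
  [0] read 0x20 idx=15: raw=0x23007 flags P=1 W=1 U=1 S=0
  [1] read 0x23 idx=4: raw=0x24007 flags P=1 W=1 U=1 S=0
  ✓ 0x24D62  — 2 lookups
#1 VA=0xA00A82 (w,kernel):
  [0] read 0x20 idx=5: raw=0x2C006 flags P=0 W=1 U=1 S=0
  ⇒ fault: PAGE_NOT_PRESENT  — 1 lookups
#2 VA=0x1800D6A (r,user):
  [0] read 0x20 idx=12: raw=0x31002 flags P=0 W=1 U=0 S=0
  ⇒ fault: PAGE_NOT_PRESENT  — 1 lookups
#3 VA=0x260D7C2 (r,user):
  [0] read 0x20 idx=19: raw=0x28007 flags P=1 W=1 U=1 S=0
  [1] read 0x28 idx=13: raw=0x29003 flags P=1 W=1 U=0 S=0
  ⇒ fault: PROTECTION_VIOLATION  — 2 lookups
#4 VA=0x2009ECA (r,kernel):
  [0] read 0x20 idx=16: raw=0x2B007 flags P=1 W=1 U=1 S=0
  [1] read 0x2B idx=9: raw=0x2C007 flags P=1 W=1 U=1 S=0
  ✓ 0x2CECA  — 2 lookups
#5 VA=0x341E70B (r,kernel):
  [0] read 0x20 idx=26: raw=0x2E007 flags P=1 W=1 U=1 S=0
  [1] read 0x2E idx=30: raw=0x30007 flags P=1 W=1 U=1 S=0
  ✓ 0x3070B  — 2 lookups

Entries read for #4: 2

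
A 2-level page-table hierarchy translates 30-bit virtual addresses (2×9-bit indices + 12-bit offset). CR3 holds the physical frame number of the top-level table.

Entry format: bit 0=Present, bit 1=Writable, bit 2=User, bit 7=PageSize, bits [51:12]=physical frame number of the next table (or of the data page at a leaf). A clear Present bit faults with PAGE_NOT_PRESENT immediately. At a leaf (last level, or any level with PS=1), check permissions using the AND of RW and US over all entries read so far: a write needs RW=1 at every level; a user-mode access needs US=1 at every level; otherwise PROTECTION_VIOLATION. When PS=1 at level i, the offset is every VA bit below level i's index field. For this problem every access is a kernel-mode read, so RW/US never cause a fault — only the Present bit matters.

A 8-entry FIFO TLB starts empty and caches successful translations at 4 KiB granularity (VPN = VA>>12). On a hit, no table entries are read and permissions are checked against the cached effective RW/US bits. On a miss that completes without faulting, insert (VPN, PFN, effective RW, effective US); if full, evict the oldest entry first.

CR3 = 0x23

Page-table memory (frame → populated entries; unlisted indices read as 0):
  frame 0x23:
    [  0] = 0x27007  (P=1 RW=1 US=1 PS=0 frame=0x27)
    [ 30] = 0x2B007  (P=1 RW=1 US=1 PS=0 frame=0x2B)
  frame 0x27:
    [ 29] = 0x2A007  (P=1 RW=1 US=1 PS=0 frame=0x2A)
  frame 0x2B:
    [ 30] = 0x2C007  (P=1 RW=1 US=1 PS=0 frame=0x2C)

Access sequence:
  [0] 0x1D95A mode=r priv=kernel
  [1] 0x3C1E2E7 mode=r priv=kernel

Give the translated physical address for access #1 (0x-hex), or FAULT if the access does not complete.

Walk each access:
#0 VA=0x1D95A (r,kernel):
  [0] read 0x23 idx=0: raw=0x27007 flags P=1 W=1 U=1 S=0
  [1] read 0x27 idx=29: raw=0x2A007 flags P=1 W=1 U=1 S=0
  ⇒ phys 0x2A95A  [2 reads]
#1 VA=0x3C1E2E7 (r,kernel):
  [0] read 0x23 idx=30: raw=0x2B007 flags P=1 W=1 U=1 S=0
  [1] read 0x2B idx=30: raw=0x2C007 flags P=1 W=1 U=1 S=0
  ⇒ phys 0x2C2E7  [2 reads]

Access #1 PA: 0x2C2E7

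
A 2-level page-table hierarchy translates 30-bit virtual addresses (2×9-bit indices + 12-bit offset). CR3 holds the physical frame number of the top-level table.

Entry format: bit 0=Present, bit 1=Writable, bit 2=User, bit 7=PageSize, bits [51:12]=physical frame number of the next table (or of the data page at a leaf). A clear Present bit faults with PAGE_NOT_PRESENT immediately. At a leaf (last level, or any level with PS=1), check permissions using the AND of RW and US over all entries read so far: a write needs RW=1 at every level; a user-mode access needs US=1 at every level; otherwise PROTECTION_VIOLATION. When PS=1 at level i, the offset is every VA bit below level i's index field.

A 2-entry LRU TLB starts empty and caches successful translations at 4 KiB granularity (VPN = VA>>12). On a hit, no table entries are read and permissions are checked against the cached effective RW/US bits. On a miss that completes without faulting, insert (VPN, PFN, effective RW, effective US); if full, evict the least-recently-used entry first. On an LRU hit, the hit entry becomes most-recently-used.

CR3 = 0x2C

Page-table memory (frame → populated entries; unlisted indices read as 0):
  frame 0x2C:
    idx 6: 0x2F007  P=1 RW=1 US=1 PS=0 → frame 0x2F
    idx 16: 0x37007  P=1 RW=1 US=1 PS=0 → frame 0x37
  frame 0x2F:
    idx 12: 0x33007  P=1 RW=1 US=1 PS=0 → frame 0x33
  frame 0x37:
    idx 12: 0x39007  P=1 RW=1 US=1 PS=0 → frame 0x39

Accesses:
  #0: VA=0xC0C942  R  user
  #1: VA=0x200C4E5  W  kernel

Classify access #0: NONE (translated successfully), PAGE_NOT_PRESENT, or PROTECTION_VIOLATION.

Per-access translation:
#0 VA=0xC0C942 (r,user):
  lvl0: tbl 0x2C, slot 6 ⇒ 0x2F007 (P1/RW1/US1/PS0)
  lvl1: tbl 0x2F, slot 12 ⇒ 0x33007 (P1/RW1/US1/PS0)
  ✓ 0x33942  — 2 lookups
#1 VA=0x200C4E5 (w,kernel):
  lvl0: tbl 0x2C, slot 16 ⇒ 0x37007 (P1/RW1/US1/PS0)
  lvl1: tbl 0x37, slot 12 ⇒ 0x39007 (P1/RW1/US1/PS0)
  ✓ 0x394E5  — 2 lookups

Access #0 fault: NONE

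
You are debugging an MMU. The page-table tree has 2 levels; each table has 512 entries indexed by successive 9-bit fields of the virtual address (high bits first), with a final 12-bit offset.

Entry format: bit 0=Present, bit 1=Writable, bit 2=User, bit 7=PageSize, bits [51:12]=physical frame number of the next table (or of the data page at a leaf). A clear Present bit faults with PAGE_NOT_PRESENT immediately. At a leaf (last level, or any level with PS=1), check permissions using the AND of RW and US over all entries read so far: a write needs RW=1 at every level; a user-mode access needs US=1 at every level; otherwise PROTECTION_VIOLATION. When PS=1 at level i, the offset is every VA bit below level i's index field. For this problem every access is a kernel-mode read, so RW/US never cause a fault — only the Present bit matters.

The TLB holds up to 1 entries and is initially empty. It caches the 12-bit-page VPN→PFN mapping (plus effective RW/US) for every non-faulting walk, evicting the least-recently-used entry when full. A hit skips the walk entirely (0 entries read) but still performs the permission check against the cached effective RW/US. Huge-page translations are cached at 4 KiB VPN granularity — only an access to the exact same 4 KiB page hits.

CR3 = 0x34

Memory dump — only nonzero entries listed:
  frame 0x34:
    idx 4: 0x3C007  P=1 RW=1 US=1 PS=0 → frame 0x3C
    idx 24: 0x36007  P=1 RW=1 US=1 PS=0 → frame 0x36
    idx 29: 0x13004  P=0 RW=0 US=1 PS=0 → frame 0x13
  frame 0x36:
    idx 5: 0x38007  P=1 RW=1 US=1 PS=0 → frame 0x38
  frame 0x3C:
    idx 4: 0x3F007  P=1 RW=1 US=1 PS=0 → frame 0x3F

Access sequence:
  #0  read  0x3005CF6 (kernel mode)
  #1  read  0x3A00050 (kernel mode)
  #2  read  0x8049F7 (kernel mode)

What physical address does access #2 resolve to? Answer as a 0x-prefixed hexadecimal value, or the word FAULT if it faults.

Per-access translation:
#0 VA=0x3005CF6 (r,kernel):
  lvl0: tbl 0x34, slot 24 ⇒ 0x36007 (P1/RW1/US1/PS0)
  lvl1: tbl 0x36, slot 5 ⇒ 0x38007 (P1/RW1/US1/PS0)
  → PA=0x38CF6  (2 entries read)
#1 VA=0x3A00050 (r,kernel):
  lvl0: tbl 0x34, slot 29 ⇒ 0x13004 (P0/RW0/US1/PS0)
  → PAGE_NOT_PRESENT  (1 entries read)
#2 VA=0x8049F7 (r,kernel):
  lvl0: tbl 0x34, slot 4 ⇒ 0x3C007 (P1/RW1/US1/PS0)
  lvl1: tbl 0x3C, slot 4 ⇒ 0x3F007 (P1/RW1/US1/PS0)
  → PA=0x3F9F7  (2 entries read)

Access #2 PA: 0x3F9F7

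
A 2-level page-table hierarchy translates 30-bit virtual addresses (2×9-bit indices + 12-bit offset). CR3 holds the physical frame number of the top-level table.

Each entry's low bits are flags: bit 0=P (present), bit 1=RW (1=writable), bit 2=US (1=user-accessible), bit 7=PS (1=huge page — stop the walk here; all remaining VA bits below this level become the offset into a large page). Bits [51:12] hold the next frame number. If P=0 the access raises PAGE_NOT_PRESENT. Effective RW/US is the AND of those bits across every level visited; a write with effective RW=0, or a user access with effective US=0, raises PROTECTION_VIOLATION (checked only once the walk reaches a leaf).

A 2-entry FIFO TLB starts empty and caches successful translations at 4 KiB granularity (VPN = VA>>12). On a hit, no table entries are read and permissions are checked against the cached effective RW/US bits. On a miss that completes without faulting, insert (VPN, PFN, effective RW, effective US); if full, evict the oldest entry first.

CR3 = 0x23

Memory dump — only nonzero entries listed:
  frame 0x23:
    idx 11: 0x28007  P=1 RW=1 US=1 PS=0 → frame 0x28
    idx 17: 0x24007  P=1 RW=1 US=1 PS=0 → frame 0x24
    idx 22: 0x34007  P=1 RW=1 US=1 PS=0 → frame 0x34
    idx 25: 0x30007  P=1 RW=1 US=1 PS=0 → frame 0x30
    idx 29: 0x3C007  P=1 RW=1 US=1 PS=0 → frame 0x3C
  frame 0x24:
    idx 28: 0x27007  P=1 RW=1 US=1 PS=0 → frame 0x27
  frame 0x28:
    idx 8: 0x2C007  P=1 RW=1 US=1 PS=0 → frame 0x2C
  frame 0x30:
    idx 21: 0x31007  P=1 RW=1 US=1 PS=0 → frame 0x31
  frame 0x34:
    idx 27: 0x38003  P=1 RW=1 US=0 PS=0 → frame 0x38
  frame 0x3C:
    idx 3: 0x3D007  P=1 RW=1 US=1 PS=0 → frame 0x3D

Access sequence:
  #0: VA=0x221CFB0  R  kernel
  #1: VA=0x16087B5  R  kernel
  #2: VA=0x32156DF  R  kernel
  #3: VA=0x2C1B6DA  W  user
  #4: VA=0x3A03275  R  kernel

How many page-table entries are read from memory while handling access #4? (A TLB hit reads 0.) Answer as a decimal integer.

Walk each access:
#0 VA=0x221CFB0 (r,kernel):
  L0 @0x23[17] → 0x24007  P=1,RW=1,US=1,PS=0
  L1 @0x24[28] → 0x27007  P=1,RW=1,US=1,PS=0
  ✓ 0x27FB0  — 2 lookups
#1 VA=0x16087B5 (r,kernel):
  L0 @0x23[11] → 0x28007  P=1,RW=1,US=1,PS=0
  L1 @0x28[8] → 0x2C007  P=1,RW=1,US=1,PS=0
  ✓ 0x2C7B5  — 2 lookups
#2 VA=0x32156DF (r,kernel):
  L0 @0x23[25] → 0x30007  P=1,RW=1,US=1,PS=0
  L1 @0x30[21] → 0x31007  P=1,RW=1,US=1,PS=0
  ✓ 0x316DF  — 2 lookups
#3 VA=0x2C1B6DA (w,user):
  L0 @0x23[22] → 0x34007  P=1,RW=1,US=1,PS=0
  L1 @0x34[27] → 0x38003  P=1,RW=1,US=0,PS=0
  ⇒ fault: PROTECTION_VIOLATION  — 2 lookups
#4 VA=0x3A03275 (r,kernel):
  L0 @0x23[29] → 0x3C007  P=1,RW=1,US=1,PS=0
  L1 @0x3C[3] → 0x3D007  P=1,RW=1,US=1,PS=0
  ✓ 0x3D275  — 2 lookups

Entries read for #4: 2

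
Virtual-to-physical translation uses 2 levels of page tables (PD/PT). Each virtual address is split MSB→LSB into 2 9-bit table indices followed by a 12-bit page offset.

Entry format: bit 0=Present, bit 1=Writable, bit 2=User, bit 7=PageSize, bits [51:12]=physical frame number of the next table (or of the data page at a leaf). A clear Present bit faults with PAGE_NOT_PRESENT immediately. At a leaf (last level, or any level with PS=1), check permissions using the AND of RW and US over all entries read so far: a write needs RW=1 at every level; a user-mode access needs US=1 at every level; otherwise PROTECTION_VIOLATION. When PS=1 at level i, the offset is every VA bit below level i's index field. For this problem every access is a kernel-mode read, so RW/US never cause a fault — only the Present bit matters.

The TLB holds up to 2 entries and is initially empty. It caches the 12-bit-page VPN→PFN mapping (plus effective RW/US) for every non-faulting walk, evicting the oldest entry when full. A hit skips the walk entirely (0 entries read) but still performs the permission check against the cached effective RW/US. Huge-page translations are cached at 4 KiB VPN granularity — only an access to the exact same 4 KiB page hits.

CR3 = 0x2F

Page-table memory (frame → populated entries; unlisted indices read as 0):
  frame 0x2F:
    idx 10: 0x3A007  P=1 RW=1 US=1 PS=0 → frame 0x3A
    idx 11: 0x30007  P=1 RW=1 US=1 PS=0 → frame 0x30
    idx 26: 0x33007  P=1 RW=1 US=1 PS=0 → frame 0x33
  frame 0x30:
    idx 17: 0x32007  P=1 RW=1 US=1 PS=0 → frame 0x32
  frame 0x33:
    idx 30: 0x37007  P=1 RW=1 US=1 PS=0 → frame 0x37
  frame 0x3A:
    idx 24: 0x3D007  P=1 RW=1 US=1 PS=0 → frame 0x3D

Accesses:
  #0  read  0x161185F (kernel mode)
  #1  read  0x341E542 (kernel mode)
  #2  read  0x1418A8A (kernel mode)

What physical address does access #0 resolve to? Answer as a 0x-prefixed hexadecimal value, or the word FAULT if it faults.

Per-access translation:
#0 VA=0x161185F (r,kernel):
  L0: frame=0x2F idx=11 entry=0x30007 [P=1 RW=1 US=1 PS=0]
  L1: frame=0x30 idx=17 entry=0x32007 [P=1 RW=1 US=1 PS=0]
  → PA=0x3285F  (2 entries read)
#1 VA=0x341E542 (r,kernel):
  L0: frame=0x2F idx=26 entry=0x33007 [P=1 RW=1 US=1 PS=0]
  L1: frame=0x33 idx=30 entry=0x37007 [P=1 RW=1 US=1 PS=0]
  → PA=0x37542  (2 entries read)
#2 VA=0x1418A8A (r,kernel):
  L0: frame=0x2F idx=10 entry=0x3A007 [P=1 RW=1 US=1 PS=0]
  L1: frame=0x3A idx=24 entry=0x3D007 [P=1 RW=1 US=1 PS=0]
  → PA=0x3DA8A  (2 entries read)

Access #0 PA: 0x3285F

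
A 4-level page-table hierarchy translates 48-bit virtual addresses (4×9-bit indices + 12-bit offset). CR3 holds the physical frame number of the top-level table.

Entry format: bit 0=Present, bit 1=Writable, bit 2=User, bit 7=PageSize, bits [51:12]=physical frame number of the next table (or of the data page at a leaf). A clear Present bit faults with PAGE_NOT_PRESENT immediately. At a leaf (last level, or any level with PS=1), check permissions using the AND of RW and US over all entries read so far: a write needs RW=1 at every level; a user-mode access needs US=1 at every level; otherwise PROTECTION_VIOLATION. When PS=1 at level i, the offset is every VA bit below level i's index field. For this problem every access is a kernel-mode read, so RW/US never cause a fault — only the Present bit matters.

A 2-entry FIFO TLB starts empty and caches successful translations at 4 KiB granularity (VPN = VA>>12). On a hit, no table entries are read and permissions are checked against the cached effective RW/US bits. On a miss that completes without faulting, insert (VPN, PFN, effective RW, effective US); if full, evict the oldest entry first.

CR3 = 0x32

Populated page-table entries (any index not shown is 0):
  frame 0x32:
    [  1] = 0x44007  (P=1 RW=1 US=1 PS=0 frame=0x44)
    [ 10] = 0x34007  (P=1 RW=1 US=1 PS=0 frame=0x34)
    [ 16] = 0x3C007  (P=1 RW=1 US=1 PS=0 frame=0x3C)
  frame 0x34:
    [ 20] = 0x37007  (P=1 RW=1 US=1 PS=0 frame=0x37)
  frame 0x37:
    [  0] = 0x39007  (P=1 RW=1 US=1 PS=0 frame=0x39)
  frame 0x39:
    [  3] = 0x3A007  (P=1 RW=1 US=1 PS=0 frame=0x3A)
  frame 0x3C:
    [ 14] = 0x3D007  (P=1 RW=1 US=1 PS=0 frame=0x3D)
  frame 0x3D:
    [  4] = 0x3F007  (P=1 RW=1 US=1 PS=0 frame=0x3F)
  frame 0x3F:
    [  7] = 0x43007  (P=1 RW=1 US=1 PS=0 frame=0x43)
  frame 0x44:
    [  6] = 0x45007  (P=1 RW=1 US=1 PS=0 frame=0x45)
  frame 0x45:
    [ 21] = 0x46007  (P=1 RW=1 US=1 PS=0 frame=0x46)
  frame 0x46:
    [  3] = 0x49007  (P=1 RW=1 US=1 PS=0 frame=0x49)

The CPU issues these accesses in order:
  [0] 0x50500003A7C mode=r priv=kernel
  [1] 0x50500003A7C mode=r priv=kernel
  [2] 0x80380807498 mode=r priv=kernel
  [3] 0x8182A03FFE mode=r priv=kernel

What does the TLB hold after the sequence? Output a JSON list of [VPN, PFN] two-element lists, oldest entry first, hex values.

Per-access translation:
#0 VA=0x50500003A7C (r,kernel):
  [0] read 0x32 idx=10: raw=0x34007 flags P=1 W=1 U=1 S=0
  [1] read 0x34 idx=20: raw=0x37007 flags P=1 W=1 U=1 S=0
  [2] read 0x37 idx=0: raw=0x39007 flags P=1 W=1 U=1 S=0
  [3] read 0x39 idx=3: raw=0x3A007 flags P=1 W=1 U=1 S=0
  ✓ 0x3AA7C  — 4 lookups
#1 VA=0x50500003A7C (r,kernel):
  TLB hit vpn=0x50500003 → PA=0x3AA7C
#2 VA=0x80380807498 (r,kernel):
  [0] read 0x32 idx=16: raw=0x3C007 flags P=1 W=1 U=1 S=0
  [1] read 0x3C idx=14: raw=0x3D007 flags P=1 W=1 U=1 S=0
  [2] read 0x3D idx=4: raw=0x3F007 flags P=1 W=1 U=1 S=0
  [3] read 0x3F idx=7: raw=0x43007 flags P=1 W=1 U=1 S=0
  ✓ 0x43498  — 4 lookups
#3 VA=0x8182A03FFE (r,kernel):
  [0] read 0x32 idx=1: raw=0x44007 flags P=1 W=1 U=1 S=0
  [1] read 0x44 idx=6: raw=0x45007 flags P=1 W=1 U=1 S=0
  [2] read 0x45 idx=21: raw=0x46007 flags P=1 W=1 U=1 S=0
  [3] read 0x46 idx=3: raw=0x49007 flags P=1 W=1 U=1 S=0
  ✓ 0x49FFE  — 4 lookups

TLB: [["0x80380807", "0x43"], ["0x8182A03", "0x49"]]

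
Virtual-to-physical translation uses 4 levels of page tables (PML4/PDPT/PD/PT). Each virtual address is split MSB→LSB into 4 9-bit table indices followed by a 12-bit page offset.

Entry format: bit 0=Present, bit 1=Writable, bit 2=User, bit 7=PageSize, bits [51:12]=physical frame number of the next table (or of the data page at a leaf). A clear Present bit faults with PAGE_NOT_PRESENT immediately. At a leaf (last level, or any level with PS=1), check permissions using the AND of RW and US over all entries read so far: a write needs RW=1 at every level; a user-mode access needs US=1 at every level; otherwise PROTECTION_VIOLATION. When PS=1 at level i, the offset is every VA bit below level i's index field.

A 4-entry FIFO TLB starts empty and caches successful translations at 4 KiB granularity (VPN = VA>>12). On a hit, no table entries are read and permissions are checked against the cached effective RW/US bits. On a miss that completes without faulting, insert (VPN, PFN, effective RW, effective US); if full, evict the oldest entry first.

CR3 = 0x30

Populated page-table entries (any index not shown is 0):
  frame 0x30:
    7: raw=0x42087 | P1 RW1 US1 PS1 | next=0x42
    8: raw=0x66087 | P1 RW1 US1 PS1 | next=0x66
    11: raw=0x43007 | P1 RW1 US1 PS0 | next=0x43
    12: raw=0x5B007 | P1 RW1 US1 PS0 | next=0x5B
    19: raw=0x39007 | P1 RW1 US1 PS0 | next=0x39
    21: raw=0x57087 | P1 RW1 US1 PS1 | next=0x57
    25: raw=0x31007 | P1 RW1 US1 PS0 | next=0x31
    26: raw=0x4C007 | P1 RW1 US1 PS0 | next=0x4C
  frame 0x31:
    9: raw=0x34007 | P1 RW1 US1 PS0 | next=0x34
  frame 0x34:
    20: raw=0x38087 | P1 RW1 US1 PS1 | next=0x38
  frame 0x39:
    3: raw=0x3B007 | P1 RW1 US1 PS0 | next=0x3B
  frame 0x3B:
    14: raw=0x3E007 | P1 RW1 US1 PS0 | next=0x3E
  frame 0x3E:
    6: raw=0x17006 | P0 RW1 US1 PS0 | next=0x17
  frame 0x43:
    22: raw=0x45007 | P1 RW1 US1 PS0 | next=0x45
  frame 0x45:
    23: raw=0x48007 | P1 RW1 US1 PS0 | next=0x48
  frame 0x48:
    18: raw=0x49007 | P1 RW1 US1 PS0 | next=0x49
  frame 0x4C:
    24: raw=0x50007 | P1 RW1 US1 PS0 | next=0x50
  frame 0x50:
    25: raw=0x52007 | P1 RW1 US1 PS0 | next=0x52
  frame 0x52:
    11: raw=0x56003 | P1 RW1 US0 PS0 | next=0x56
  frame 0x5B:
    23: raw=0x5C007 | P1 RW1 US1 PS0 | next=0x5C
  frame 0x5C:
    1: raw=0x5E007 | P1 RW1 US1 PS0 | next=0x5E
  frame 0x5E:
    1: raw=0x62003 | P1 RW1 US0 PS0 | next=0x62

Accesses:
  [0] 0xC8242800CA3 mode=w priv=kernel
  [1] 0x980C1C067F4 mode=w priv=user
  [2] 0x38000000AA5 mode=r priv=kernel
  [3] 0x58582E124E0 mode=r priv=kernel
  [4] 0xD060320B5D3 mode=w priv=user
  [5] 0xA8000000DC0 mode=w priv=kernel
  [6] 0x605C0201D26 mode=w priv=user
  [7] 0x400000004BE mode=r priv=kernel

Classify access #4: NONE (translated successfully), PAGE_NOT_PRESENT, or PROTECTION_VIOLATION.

Per-access translation:
#0 VA=0xC8242800CA3 (w,kernel):
  L0 @0x30[25] → 0x31007  P=1,RW=1,US=1,PS=0
  L1 @0x31[9] → 0x34007  P=1,RW=1,US=1,PS=0
  L2 @0x34[20] → 0x38087  P=1,RW=1,US=1,PS=1
  ⇒ phys 0x38CA3 (huge @L2)  [3 reads]
#1 VA=0x980C1C067F4 (w,user):
  L0 @0x30[19] → 0x39007  P=1,RW=1,US=1,PS=0
  L1 @0x39[3] → 0x3B007  P=1,RW=1,US=1,PS=0
  L2 @0x3B[14] → 0x3E007  P=1,RW=1,US=1,PS=0
  L3 @0x3E[6] → 0x17006  P=0,RW=1,US=1,PS=0
  → PAGE_NOT_PRESENT  (4 entries read)
#2 VA=0x38000000AA5 (r,kernel):
  L0 @0x30[7] → 0x42087  P=1,RW=1,US=1,PS=1
  ⇒ phys 0x42AA5 (huge @L0)  [1 reads]
#3 VA=0x58582E124E0 (r,kernel):
  L0 @0x30[11] → 0x43007  P=1,RW=1,US=1,PS=0
  L1 @0x43[22] → 0x45007  P=1,RW=1,US=1,PS=0
  L2 @0x45[23] → 0x48007  P=1,RW=1,US=1,PS=0
  L3 @0x48[18] → 0x49007  P=1,RW=1,US=1,PS=0
  ⇒ phys 0x494E0  [4 reads]
#4 VA=0xD060320B5D3 (w,user):
  L0 @0x30[26] → 0x4C007  P=1,RW=1,US=1,PS=0
  L1 @0x4C[24] → 0x50007  P=1,RW=1,US=1,PS=0
  L2 @0x50[25] → 0x52007  P=1,RW=1,US=1,PS=0
  L3 @0x52[11] → 0x56003  P=1,RW=1,US=0,PS=0
  → PROTECTION_VIOLATION  (4 entries read)
#5 VA=0xA8000000DC0 (w,kernel):
  L0 @0x30[21] → 0x57087  P=1,RW=1,US=1,PS=1
  ⇒ phys 0x57DC0 (huge @L0)  [1 reads]
#6 VA=0x605C0201D26 (w,user):
  L0 @0x30[12] → 0x5B007  P=1,RW=1,US=1,PS=0
  L1 @0x5B[23] → 0x5C007  P=1,RW=1,US=1,PS=0
  L2 @0x5C[1] → 0x5E007  P=1,RW=1,US=1,PS=0
  L3 @0x5E[1] → 0x62003  P=1,RW=1,US=0,PS=0
  → PROTECTION_VIOLATION  (4 entries read)
#7 VA=0x400000004BE (r,kernel):
  L0 @0x30[8] → 0x66087  P=1,RW=1,US=1,PS=1
  ⇒ phys 0x664BE (huge @L0)  [1 reads]

Access #4 fault: PROTECTION_VIOLATION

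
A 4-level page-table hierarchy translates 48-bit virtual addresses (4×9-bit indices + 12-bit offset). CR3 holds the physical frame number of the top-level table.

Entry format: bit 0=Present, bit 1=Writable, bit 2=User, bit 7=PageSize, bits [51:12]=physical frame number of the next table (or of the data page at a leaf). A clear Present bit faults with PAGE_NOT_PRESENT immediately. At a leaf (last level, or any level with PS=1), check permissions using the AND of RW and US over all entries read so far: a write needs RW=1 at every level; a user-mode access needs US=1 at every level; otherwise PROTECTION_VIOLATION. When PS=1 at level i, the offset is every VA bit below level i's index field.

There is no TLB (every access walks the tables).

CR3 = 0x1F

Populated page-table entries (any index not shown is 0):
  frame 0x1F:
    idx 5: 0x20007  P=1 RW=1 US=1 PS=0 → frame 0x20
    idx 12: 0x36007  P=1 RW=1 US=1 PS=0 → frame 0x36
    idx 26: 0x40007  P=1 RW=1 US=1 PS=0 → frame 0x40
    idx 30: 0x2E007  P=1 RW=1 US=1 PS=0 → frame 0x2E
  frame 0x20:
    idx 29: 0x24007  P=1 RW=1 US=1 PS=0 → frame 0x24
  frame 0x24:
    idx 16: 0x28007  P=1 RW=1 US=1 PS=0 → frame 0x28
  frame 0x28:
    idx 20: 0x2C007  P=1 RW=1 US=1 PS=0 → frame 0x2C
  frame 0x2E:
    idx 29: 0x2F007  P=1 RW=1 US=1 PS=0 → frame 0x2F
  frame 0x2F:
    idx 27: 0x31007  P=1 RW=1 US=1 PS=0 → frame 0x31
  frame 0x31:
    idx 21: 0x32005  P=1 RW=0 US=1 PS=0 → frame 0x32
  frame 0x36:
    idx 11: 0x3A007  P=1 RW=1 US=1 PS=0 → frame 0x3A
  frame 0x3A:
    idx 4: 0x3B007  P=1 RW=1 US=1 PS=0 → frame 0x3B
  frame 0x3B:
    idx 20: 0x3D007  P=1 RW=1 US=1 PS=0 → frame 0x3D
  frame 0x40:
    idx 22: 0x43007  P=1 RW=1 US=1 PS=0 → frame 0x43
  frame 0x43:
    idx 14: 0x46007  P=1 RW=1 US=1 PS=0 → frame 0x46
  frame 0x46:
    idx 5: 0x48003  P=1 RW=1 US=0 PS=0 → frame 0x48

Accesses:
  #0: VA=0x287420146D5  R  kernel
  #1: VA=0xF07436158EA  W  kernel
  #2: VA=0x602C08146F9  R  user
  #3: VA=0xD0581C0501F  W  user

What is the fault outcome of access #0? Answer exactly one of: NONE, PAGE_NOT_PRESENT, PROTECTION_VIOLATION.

Trace:
#0 VA=0x287420146D5 (r,kernel):
  [0] read 0x1F idx=5: raw=0x20007 flags P=1 W=1 U=1 S=0
  [1] read 0x20 idx=29: raw=0x24007 flags P=1 W=1 U=1 S=0
  [2] read 0x24 idx=16: raw=0x28007 flags P=1 W=1 U=1 S=0
  [3] read 0x28 idx=20: raw=0x2C007 flags P=1 W=1 U=1 S=0
  → PA=0x2C6D5  (4 entries read)
#1 VA=0xF07436158EA (w,kernel):
  [0] read 0x1F idx=30: raw=0x2E007 flags P=1 W=1 U=1 S=0
  [1] read 0x2E idx=29: raw=0x2F007 flags P=1 W=1 U=1 S=0
  [2] read 0x2F idx=27: raw=0x31007 flags P=1 W=1 U=1 S=0
  [3] read 0x31 idx=21: raw=0x32005 flags P=1 W=0 U=1 S=0
  ✗ PROTECTION_VIOLATION  [4 reads]
#2 VA=0x602C08146F9 (r,user):
  [0] read 0x1F idx=12: raw=0x36007 flags P=1 W=1 U=1 S=0
  [1] read 0x36 idx=11: raw=0x3A007 flags P=1 W=1 U=1 S=0
  [2] read 0x3A idx=4: raw=0x3B007 flags P=1 W=1 U=1 S=0
  [3] read 0x3B idx=20: raw=0x3D007 flags P=1 W=1 U=1 S=0
  → PA=0x3D6F9  (4 entries read)
#3 VA=0xD0581C0501F (w,user):
  [0] read 0x1F idx=26: raw=0x40007 flags P=1 W=1 U=1 S=0
  [1] read 0x40 idx=22: raw=0x43007 flags P=1 W=1 U=1 S=0
  [2] read 0x43 idx=14: raw=0x46007 flags P=1 W=1 U=1 S=0
  [3] read 0x46 idx=5: raw=0x48003 flags P=1 W=1 U=0 S=0
  ✗ PROTECTION_VIOLATION  [4 reads]

Access #0 fault: NONE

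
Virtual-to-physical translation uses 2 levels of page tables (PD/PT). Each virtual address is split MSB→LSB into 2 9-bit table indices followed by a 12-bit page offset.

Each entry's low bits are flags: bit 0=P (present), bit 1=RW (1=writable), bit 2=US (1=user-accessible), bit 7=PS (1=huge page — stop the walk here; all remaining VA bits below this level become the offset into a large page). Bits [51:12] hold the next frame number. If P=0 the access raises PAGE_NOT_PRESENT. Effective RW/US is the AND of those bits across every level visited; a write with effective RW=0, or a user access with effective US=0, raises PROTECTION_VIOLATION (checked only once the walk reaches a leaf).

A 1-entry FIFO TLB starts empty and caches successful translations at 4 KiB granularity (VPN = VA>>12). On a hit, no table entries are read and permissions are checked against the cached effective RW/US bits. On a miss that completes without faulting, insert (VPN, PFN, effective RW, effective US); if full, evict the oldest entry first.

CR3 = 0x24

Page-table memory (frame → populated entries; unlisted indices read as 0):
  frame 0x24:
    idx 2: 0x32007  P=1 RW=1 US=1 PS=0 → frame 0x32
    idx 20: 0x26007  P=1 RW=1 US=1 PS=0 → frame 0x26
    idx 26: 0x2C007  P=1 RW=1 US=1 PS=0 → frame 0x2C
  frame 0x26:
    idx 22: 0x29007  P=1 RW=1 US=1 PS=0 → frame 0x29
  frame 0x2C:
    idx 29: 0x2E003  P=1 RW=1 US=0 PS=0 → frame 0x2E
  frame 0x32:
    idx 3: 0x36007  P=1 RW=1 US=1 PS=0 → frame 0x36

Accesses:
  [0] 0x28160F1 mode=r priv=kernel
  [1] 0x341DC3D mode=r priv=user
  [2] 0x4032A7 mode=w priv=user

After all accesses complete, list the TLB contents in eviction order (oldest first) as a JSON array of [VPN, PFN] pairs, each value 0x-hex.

Trace:
#0 VA=0x28160F1 (r,kernel):
  L0 @0x24[20] → 0x26007  P=1,RW=1,US=1,PS=0
  L1 @0x26[22] → 0x29007  P=1,RW=1,US=1,PS=0
  → PA=0x290F1  (2 entries read)
#1 VA=0x341DC3D (r,user):
  L0 @0x24[26] → 0x2C007  P=1,RW=1,US=1,PS=0
  L1 @0x2C[29] → 0x2E003  P=1,RW=1,US=0,PS=0
  ⇒ fault: PROTECTION_VIOLATION  — 2 lookups
#2 VA=0x4032A7 (w,user):
  L0 @0x24[2] → 0x32007  P=1,RW=1,US=1,PS=0
  L1 @0x32[3] → 0x36007  P=1,RW=1,US=1,PS=0
  → PA=0x362A7  (2 entries read)

TLB: [["0x403", "0x36"]]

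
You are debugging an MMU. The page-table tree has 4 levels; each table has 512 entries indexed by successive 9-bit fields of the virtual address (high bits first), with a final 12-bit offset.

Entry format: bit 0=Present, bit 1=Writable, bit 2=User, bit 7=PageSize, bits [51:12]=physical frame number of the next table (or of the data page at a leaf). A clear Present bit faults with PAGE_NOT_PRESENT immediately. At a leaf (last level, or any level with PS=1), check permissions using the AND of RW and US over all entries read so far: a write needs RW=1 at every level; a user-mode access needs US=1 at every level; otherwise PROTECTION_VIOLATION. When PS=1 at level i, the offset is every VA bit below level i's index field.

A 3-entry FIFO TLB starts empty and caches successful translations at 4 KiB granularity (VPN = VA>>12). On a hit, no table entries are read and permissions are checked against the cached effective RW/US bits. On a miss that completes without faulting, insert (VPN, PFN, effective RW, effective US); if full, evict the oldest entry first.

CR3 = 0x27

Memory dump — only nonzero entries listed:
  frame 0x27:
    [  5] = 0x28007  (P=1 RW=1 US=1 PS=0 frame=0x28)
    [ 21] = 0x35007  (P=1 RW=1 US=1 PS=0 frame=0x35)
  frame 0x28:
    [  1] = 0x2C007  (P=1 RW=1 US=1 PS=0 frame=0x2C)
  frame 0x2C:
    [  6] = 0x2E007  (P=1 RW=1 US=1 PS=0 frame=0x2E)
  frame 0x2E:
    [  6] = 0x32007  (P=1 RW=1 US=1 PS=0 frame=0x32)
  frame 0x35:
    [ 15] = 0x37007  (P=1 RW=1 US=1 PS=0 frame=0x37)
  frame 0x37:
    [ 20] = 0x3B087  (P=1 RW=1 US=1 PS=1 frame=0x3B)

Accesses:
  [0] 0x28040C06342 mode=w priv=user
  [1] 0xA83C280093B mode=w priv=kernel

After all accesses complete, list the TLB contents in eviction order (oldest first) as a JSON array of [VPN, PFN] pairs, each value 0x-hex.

Trace:
#0 VA=0x28040C06342 (w,user):
  L0: frame=0x27 idx=5 entry=0x28007 [P=1 RW=1 US=1 PS=0]
  L1: frame=0x28 idx=1 entry=0x2C007 [P=1 RW=1 US=1 PS=0]
  L2: frame=0x2C idx=6 entry=0x2E007 [P=1 RW=1 US=1 PS=0]
  L3: frame=0x2E idx=6 entry=0x32007 [P=1 RW=1 US=1 PS=0]
  → PA=0x32342  (4 entries read)
#1 VA=0xA83C280093B (w,kernel):
  L0: frame=0x27 idx=21 entry=0x35007 [P=1 RW=1 US=1 PS=0]
  L1: frame=0x35 idx=15 entry=0x37007 [P=1 RW=1 US=1 PS=0]
  L2: frame=0x37 idx=20 entry=0x3B087 [P=1 RW=1 US=1 PS=1]
  → PA=0x3B93B (huge @L2)  (3 entries read)

TLB: [["0x28040C06", "0x32"], ["0xA83C2800", "0x3B"]]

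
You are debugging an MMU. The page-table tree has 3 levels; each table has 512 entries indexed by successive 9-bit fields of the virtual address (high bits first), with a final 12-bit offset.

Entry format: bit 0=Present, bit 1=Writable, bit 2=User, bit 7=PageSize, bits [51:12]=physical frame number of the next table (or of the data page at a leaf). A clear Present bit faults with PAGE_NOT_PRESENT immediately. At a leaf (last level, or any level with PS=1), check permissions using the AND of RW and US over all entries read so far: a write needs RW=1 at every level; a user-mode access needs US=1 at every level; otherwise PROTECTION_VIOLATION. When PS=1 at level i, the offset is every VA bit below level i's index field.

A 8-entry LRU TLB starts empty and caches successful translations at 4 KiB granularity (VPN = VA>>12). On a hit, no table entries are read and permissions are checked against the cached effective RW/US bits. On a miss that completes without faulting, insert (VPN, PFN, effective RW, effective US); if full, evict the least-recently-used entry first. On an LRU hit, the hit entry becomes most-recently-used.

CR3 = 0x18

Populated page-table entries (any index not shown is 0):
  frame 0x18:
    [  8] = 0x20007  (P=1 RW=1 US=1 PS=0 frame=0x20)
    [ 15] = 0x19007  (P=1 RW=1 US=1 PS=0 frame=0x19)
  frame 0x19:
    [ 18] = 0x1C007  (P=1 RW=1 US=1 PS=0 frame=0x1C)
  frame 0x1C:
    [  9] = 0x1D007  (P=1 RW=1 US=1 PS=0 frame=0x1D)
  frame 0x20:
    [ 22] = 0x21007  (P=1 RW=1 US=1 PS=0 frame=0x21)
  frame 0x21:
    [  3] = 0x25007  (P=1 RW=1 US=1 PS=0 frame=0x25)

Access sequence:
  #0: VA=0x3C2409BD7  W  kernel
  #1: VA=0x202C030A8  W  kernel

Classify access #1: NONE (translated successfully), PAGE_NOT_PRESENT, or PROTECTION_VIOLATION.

Walk each access:
#0 VA=0x3C2409BD7 (w,kernel):
  [0] read 0x18 idx=15: raw=0x19007 flags P=1 W=1 U=1 S=0
  [1] read 0x19 idx=18: raw=0x1C007 flags P=1 W=1 U=1 S=0
  [2] read 0x1C idx=9: raw=0x1D007 flags P=1 W=1 U=1 S=0
  → PA=0x1DBD7  (3 entries read)
#1 VA=0x202C030A8 (w,kernel):
  [0] read 0x18 idx=8: raw=0x20007 flags P=1 W=1 U=1 S=0
  [1] read 0x20 idx=22: raw=0x21007 flags P=1 W=1 U=1 S=0
  [2] read 0x21 idx=3: raw=0x25007 flags P=1 W=1 U=1 S=0
  → PA=0x250A8  (3 entries read)

Access #1 fault: NONE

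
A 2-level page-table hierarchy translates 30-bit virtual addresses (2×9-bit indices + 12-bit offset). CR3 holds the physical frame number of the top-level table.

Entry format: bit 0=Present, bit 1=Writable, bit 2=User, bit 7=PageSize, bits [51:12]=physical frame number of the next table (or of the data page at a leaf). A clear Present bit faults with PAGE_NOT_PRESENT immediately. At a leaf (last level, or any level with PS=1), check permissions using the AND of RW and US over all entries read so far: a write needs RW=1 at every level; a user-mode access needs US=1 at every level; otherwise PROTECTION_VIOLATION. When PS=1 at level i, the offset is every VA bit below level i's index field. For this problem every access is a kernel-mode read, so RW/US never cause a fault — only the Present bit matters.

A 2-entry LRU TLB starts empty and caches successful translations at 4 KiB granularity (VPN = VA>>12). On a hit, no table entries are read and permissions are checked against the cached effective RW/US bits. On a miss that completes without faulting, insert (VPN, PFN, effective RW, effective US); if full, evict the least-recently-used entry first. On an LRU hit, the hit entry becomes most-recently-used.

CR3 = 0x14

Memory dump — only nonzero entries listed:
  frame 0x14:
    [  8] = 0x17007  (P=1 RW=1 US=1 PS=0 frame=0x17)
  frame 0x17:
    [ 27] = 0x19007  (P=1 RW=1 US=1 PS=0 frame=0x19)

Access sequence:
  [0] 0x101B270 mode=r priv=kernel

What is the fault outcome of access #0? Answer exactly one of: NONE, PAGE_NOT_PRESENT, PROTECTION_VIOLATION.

Per-access translation:
#0 VA=0x101B270 (r,kernel):
  L0: frame=0x14 idx=8 entry=0x17007 [P=1 RW=1 US=1 PS=0]
  L1: frame=0x17 idx=27 entry=0x19007 [P=1 RW=1 US=1 PS=0]
  → PA=0x19270  (2 entries read)

Access #0 fault: NONE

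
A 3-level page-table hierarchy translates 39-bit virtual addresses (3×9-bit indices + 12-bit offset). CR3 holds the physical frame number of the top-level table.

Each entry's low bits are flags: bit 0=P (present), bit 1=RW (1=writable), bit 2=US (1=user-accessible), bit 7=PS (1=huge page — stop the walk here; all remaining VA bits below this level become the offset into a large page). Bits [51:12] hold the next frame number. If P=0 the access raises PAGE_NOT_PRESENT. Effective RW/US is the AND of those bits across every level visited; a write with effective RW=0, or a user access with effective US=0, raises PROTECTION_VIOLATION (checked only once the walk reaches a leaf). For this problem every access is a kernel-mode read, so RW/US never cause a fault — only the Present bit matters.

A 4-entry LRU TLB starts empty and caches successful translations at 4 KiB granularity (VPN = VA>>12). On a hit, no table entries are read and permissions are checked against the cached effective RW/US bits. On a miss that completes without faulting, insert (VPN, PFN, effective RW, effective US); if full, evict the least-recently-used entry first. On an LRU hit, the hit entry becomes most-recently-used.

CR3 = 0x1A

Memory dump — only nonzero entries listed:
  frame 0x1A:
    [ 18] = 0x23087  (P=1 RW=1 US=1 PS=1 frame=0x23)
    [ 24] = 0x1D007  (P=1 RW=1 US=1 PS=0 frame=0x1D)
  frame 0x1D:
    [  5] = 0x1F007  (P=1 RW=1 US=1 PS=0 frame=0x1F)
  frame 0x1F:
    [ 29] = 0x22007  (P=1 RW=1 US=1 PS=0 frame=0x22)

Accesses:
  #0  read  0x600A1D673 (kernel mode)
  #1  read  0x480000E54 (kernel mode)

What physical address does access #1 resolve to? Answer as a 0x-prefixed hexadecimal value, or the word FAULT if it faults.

Walk each access:
#0 VA=0x600A1D673 (r,kernel):
  lvl0: tbl 0x1A, slot 24 ⇒ 0x1D007 (P1/RW1/US1/PS0)
  lvl1: tbl 0x1D, slot 5 ⇒ 0x1F007 (P1/RW1/US1/PS0)
  lvl2: tbl 0x1F, slot 29 ⇒ 0x22007 (P1/RW1/US1/PS0)
  ✓ 0x22673  — 3 lookups
#1 VA=0x480000E54 (r,kernel):
  lvl0: tbl 0x1A, slot 18 ⇒ 0x23087 (P1/RW1/US1/PS1)
  ✓ 0x23E54 (huge @L0)  — 1 lookups

Access #1 PA: 0x23E54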